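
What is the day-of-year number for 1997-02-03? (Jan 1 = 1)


Date: February 3, 1997
Days in months 1 through 1: 31
Plus 3 days in February

Day of year: 34


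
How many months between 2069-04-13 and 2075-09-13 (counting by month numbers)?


From April 2069 to September 2075
6 years * 12 = 72 months, plus 5 months = 77

77 months


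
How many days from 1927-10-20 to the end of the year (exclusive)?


Day of year: 293 of 365
Remaining = 365 - 293

72 days


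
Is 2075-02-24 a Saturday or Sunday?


Anchor: Jan 1, 2075. With p = 2075 - 1 = 2074: (p + p//4 - p//100 + p//400) mod 7 = (2074 + 518 - 20 + 5) mod 7 = 2577 mod 7 = 1 -> Tuesday (Mon=0 ... Sun=6)
Day of year: 55; offset = 54
Weekday index = (1 + 54) mod 7 = 6 -> Sunday
Weekend days: Saturday, Sunday

Yes


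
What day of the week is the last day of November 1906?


November 1906 has 30 days
Anchor: Jan 1, 1906. With p = 1906 - 1 = 1905: (p + p//4 - p//100 + p//400) mod 7 = (1905 + 476 - 19 + 4) mod 7 = 2366 mod 7 = 0 -> Monday (Mon=0 ... Sun=6)
Days before November (Jan-Oct): 304; November 1 index = (0 + 304) mod 7 = 3 -> Thursday
Last day offset: 30 - 1 = 29 days
Weekday index = (3 + 29) mod 7 = 4

Friday, November 30


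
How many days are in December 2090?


December 2090

31 days


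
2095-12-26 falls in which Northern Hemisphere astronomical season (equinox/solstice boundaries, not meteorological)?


Date: December 26
Astronomical Winter (approx.; exact equinox/solstice day varies by year): December 21 to March 19
December 26 falls within the Winter window

Winter


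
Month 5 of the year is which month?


Month 5 of 12

May


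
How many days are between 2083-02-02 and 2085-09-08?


From 2083-02-02 to 2085-09-08
2083-02-02: days before February = 31; day of year = 31 + 2 = 33
2085-09-08: days before September = 31 + 28 + 31 + 30 + 31 + 30 + 31 + 31 = 243 (2085 is not a leap year); day of year = 243 + 8 = 251
Rest of 2083: 365 - 33 = 332
Full years 2084 (366): 366
Total = 332 + 366 + 251 = 949

949 days


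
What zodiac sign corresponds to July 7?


Date: July 7
Conventional tropical zodiac dates: Cancer from June 21 onward; Leo starts July 23
July 7 falls within the Cancer range

Cancer


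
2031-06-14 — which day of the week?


Date: June 14, 2031
Anchor: Jan 1, 2031. With p = 2031 - 1 = 2030: (p + p//4 - p//100 + p//400) mod 7 = (2030 + 507 - 20 + 5) mod 7 = 2522 mod 7 = 2 -> Wednesday (Mon=0 ... Sun=6)
Days before June (Jan-May): 151; offset = 151 + 14 - 1 = 164
Weekday index = (2 + 164) mod 7 = 5

Day of the week: Saturday


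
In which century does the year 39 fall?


Century = (year - 1) // 100 + 1
= (39 - 1) // 100 + 1
= 38 // 100 + 1
= 0 + 1

1st century


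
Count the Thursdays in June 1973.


June 1973 has 30 days
Anchor: Jan 1, 1973. With p = 1973 - 1 = 1972: (p + p//4 - p//100 + p//400) mod 7 = (1972 + 493 - 19 + 4) mod 7 = 2450 mod 7 = 0 -> Monday (Mon=0 ... Sun=6)
Days before June (Jan-May): 151; June 1 index = (0 + 151) mod 7 = 4 -> Friday
First Thursday is June 7
Thursdays: 7, 14, 21, 28

4 Thursdays


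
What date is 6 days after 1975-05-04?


Start: 1975-05-04, add 6 days
May 1975 has 31 days; 4 + 6 = 10 stays within May

Result: 1975-05-10


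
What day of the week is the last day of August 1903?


August 1903 has 31 days
Anchor: Jan 1, 1903. With p = 1903 - 1 = 1902: (p + p//4 - p//100 + p//400) mod 7 = (1902 + 475 - 19 + 4) mod 7 = 2362 mod 7 = 3 -> Thursday (Mon=0 ... Sun=6)
Days before August (Jan-Jul): 212; August 1 index = (3 + 212) mod 7 = 5 -> Saturday
Last day offset: 31 - 1 = 30 days
Weekday index = (5 + 30) mod 7 = 0

Monday, August 31


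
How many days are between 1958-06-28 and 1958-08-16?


From 1958-06-28 to 1958-08-16
1958-06-28: days before June = 31 + 28 + 31 + 30 + 31 = 151 (1958 is not a leap year); day of year = 151 + 28 = 179
1958-08-16: days before August = 31 + 28 + 31 + 30 + 31 + 30 + 31 = 212 (1958 is not a leap year); day of year = 212 + 16 = 228
Same year: 228 - 179 = 49

49 days


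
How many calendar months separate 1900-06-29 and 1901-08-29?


From June 1900 to August 1901
1 year * 12 = 12 months, plus 2 months = 14

14 months


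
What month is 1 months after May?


May is month 5
5 + 1 = 6

June


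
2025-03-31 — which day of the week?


Date: March 31, 2025
Anchor: Jan 1, 2025. With p = 2025 - 1 = 2024: (p + p//4 - p//100 + p//400) mod 7 = (2024 + 506 - 20 + 5) mod 7 = 2515 mod 7 = 2 -> Wednesday (Mon=0 ... Sun=6)
Days before March (Jan-Feb): 59; offset = 59 + 31 - 1 = 89
Weekday index = (2 + 89) mod 7 = 0

Day of the week: Monday


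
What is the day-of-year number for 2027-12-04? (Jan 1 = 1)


Date: December 4, 2027
Days in months 1 through 11: 334
Plus 4 days in December

Day of year: 338


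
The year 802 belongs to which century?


Century = (year - 1) // 100 + 1
= (802 - 1) // 100 + 1
= 801 // 100 + 1
= 8 + 1

9th century


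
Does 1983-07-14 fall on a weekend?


Anchor: Jan 1, 1983. With p = 1983 - 1 = 1982: (p + p//4 - p//100 + p//400) mod 7 = (1982 + 495 - 19 + 4) mod 7 = 2462 mod 7 = 5 -> Saturday (Mon=0 ... Sun=6)
Day of year: 195; offset = 194
Weekday index = (5 + 194) mod 7 = 3 -> Thursday
Weekend days: Saturday, Sunday

No


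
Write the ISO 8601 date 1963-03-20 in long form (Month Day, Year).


ISO 1963-03-20 parses as year=1963, month=03, day=20
Month 3 -> March

March 20, 1963


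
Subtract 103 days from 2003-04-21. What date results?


Start: 2003-04-21, subtract 103 days
Back 21 days from April 21 reaches March 31, 2003 -> 82 left
March 2003 has 31 days -> back to February 28, 2003 -> 51 left
February 2003 has 28 days -> back to January 31, 2003 -> 23 left
January 2003: 31 - 23 = 8 -> lands on January 8

Result: 2003-01-08


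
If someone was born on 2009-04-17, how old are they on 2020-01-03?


Birth: 2009-04-17
Reference: 2020-01-03
Year difference: 2020 - 2009 = 11
Birthday not yet reached in 2020, subtract 1

10 years old


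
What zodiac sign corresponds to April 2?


Date: April 2
Conventional tropical zodiac dates: Aries from March 21 onward; Taurus starts April 20
April 2 falls within the Aries range

Aries


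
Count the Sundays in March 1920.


March 1920 has 31 days
Anchor: Jan 1, 1920. With p = 1920 - 1 = 1919: (p + p//4 - p//100 + p//400) mod 7 = (1919 + 479 - 19 + 4) mod 7 = 2383 mod 7 = 3 -> Thursday (Mon=0 ... Sun=6)
Days before March (Jan-Feb): 60; March 1 index = (3 + 60) mod 7 = 0 -> Monday
First Sunday is March 7
Sundays: 7, 14, 21, 28

4 Sundays


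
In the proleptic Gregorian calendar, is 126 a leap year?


Gregorian leap year rule: divisible by 4, but not by 100, unless also by 400.
126 is not divisible by 4 -> not a leap year

No


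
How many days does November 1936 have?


November 1936

30 days


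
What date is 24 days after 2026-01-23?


Start: 2026-01-23, add 24 days
January 2026 has 31 days: 31 - 23 = 8 days to January 31 -> 16 left
February 2026: 16 <= 28 -> lands on February 16

Result: 2026-02-16


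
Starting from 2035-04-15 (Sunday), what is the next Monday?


Current: Sunday
Target: Monday
Days ahead: 1

Next Monday: 2035-04-16


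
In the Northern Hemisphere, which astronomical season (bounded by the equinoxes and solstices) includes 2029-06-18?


Date: June 18
Astronomical Spring (approx.; exact equinox/solstice day varies by year): March 20 to June 20
June 18 falls within the Spring window

Spring


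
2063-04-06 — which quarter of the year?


Month: April (month 4)
Q1: Jan-Mar, Q2: Apr-Jun, Q3: Jul-Sep, Q4: Oct-Dec

Q2


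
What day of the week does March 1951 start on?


Target: March 1, 1951
Anchor: Jan 1, 1951. With p = 1951 - 1 = 1950: (p + p//4 - p//100 + p//400) mod 7 = (1950 + 487 - 19 + 4) mod 7 = 2422 mod 7 = 0 -> Monday (Mon=0 ... Sun=6)
Days before March (Jan-Feb): 59 days
Weekday index = (0 + 59) mod 7 = 3

Thursday


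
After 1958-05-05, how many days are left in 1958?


Day of year: 125 of 365
Remaining = 365 - 125

240 days


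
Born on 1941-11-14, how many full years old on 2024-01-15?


Birth: 1941-11-14
Reference: 2024-01-15
Year difference: 2024 - 1941 = 83
Birthday not yet reached in 2024, subtract 1

82 years old


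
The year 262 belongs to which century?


Century = (year - 1) // 100 + 1
= (262 - 1) // 100 + 1
= 261 // 100 + 1
= 2 + 1

3rd century


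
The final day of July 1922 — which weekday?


July 1922 has 31 days
Anchor: Jan 1, 1922. With p = 1922 - 1 = 1921: (p + p//4 - p//100 + p//400) mod 7 = (1921 + 480 - 19 + 4) mod 7 = 2386 mod 7 = 6 -> Sunday (Mon=0 ... Sun=6)
Days before July (Jan-Jun): 181; July 1 index = (6 + 181) mod 7 = 5 -> Saturday
Last day offset: 31 - 1 = 30 days
Weekday index = (5 + 30) mod 7 = 0

Monday, July 31


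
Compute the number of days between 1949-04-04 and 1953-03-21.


From 1949-04-04 to 1953-03-21
1949-04-04: days before April = 31 + 28 + 31 = 90 (1949 is not a leap year); day of year = 90 + 4 = 94
1953-03-21: days before March = 31 + 28 = 59 (1953 is not a leap year); day of year = 59 + 21 = 80
Rest of 1949: 365 - 94 = 271
Full years 1950 (365), 1951 (365), 1952 (366): 1096
Total = 271 + 1096 + 80 = 1447

1447 days


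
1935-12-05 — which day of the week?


Date: December 5, 1935
Anchor: Jan 1, 1935. With p = 1935 - 1 = 1934: (p + p//4 - p//100 + p//400) mod 7 = (1934 + 483 - 19 + 4) mod 7 = 2402 mod 7 = 1 -> Tuesday (Mon=0 ... Sun=6)
Days before December (Jan-Nov): 334; offset = 334 + 5 - 1 = 338
Weekday index = (1 + 338) mod 7 = 3

Day of the week: Thursday


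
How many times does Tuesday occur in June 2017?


June 2017 has 30 days
Anchor: Jan 1, 2017. With p = 2017 - 1 = 2016: (p + p//4 - p//100 + p//400) mod 7 = (2016 + 504 - 20 + 5) mod 7 = 2505 mod 7 = 6 -> Sunday (Mon=0 ... Sun=6)
Days before June (Jan-May): 151; June 1 index = (6 + 151) mod 7 = 3 -> Thursday
First Tuesday is June 6
Tuesdays: 6, 13, 20, 27

4 Tuesdays


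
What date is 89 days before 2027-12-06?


Start: 2027-12-06, subtract 89 days
Back 6 days from December 6 reaches November 30, 2027 -> 83 left
November 2027 has 30 days -> back to October 31, 2027 -> 53 left
October 2027 has 31 days -> back to September 30, 2027 -> 22 left
September 2027: 30 - 22 = 8 -> lands on September 8

Result: 2027-09-08


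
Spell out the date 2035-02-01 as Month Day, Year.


ISO 2035-02-01 parses as year=2035, month=02, day=01
Month 2 -> February

February 1, 2035


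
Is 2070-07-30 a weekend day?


Anchor: Jan 1, 2070. With p = 2070 - 1 = 2069: (p + p//4 - p//100 + p//400) mod 7 = (2069 + 517 - 20 + 5) mod 7 = 2571 mod 7 = 2 -> Wednesday (Mon=0 ... Sun=6)
Day of year: 211; offset = 210
Weekday index = (2 + 210) mod 7 = 2 -> Wednesday
Weekend days: Saturday, Sunday

No


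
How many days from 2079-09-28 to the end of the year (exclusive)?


Day of year: 271 of 365
Remaining = 365 - 271

94 days


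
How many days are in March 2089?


March 2089

31 days


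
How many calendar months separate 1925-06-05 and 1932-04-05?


From June 1925 to April 1932
7 years * 12 = 84 months, minus 2 months = 82

82 months


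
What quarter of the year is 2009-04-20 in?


Month: April (month 4)
Q1: Jan-Mar, Q2: Apr-Jun, Q3: Jul-Sep, Q4: Oct-Dec

Q2


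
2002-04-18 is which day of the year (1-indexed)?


Date: April 18, 2002
Days in months 1 through 3: 90
Plus 18 days in April

Day of year: 108


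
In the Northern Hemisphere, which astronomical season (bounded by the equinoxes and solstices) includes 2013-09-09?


Date: September 9
Astronomical Summer (approx.; exact equinox/solstice day varies by year): June 21 to September 21
September 9 falls within the Summer window

Summer


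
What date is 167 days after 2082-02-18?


Start: 2082-02-18, add 167 days
February 2082 has 28 days: 28 - 18 = 10 days to February 28 -> 157 left
March 2082 has 31 days -> 126 left
April 2082 has 30 days -> 96 left
May 2082 has 31 days -> 65 left
June 2082 has 30 days -> 35 left
July 2082 has 31 days -> 4 left
August 2082: 4 <= 31 -> lands on August 4

Result: 2082-08-04


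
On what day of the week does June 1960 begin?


Target: June 1, 1960
Anchor: Jan 1, 1960. With p = 1960 - 1 = 1959: (p + p//4 - p//100 + p//400) mod 7 = (1959 + 489 - 19 + 4) mod 7 = 2433 mod 7 = 4 -> Friday (Mon=0 ... Sun=6)
Days before June (Jan-May): 152 days
Weekday index = (4 + 152) mod 7 = 2

Wednesday


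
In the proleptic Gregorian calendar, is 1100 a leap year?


Gregorian leap year rule: divisible by 4, but not by 100, unless also by 400.
1100 is divisible by 100 but not 400 -> not a leap year

No


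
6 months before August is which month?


August is month 8
8 - 6 = 2

February


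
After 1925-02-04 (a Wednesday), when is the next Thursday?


Current: Wednesday
Target: Thursday
Days ahead: 1

Next Thursday: 1925-02-05


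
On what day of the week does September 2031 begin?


Target: September 1, 2031
Anchor: Jan 1, 2031. With p = 2031 - 1 = 2030: (p + p//4 - p//100 + p//400) mod 7 = (2030 + 507 - 20 + 5) mod 7 = 2522 mod 7 = 2 -> Wednesday (Mon=0 ... Sun=6)
Days before September (Jan-Aug): 243 days
Weekday index = (2 + 243) mod 7 = 0

Monday


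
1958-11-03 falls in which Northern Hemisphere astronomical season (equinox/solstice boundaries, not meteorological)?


Date: November 3
Astronomical Autumn (approx.; exact equinox/solstice day varies by year): September 22 to December 20
November 3 falls within the Autumn window

Autumn


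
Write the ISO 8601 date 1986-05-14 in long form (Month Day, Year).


ISO 1986-05-14 parses as year=1986, month=05, day=14
Month 5 -> May

May 14, 1986


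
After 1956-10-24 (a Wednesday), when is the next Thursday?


Current: Wednesday
Target: Thursday
Days ahead: 1

Next Thursday: 1956-10-25


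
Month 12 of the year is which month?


Month 12 of 12

December


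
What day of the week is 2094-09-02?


Date: September 2, 2094
Anchor: Jan 1, 2094. With p = 2094 - 1 = 2093: (p + p//4 - p//100 + p//400) mod 7 = (2093 + 523 - 20 + 5) mod 7 = 2601 mod 7 = 4 -> Friday (Mon=0 ... Sun=6)
Days before September (Jan-Aug): 243; offset = 243 + 2 - 1 = 244
Weekday index = (4 + 244) mod 7 = 3

Day of the week: Thursday


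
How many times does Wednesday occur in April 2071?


April 2071 has 30 days
Anchor: Jan 1, 2071. With p = 2071 - 1 = 2070: (p + p//4 - p//100 + p//400) mod 7 = (2070 + 517 - 20 + 5) mod 7 = 2572 mod 7 = 3 -> Thursday (Mon=0 ... Sun=6)
Days before April (Jan-Mar): 90; April 1 index = (3 + 90) mod 7 = 2 -> Wednesday
First Wednesday is April 1
Wednesdays: 1, 8, 15, 22, 29

5 Wednesdays


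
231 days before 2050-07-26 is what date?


Start: 2050-07-26, subtract 231 days
Back 26 days from July 26 reaches June 30, 2050 -> 205 left
June 2050 has 30 days -> back to May 31, 2050 -> 175 left
May 2050 has 31 days -> back to April 30, 2050 -> 144 left
April 2050 has 30 days -> back to March 31, 2050 -> 114 left
March 2050 has 31 days -> back to February 28, 2050 -> 83 left
February 2050 has 28 days -> back to January 31, 2050 -> 55 left
January 2050 has 31 days -> back to December 31, 2049 -> 24 left
December 2049: 31 - 24 = 7 -> lands on December 7

Result: 2049-12-07


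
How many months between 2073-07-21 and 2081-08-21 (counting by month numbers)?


From July 2073 to August 2081
8 years * 12 = 96 months, plus 1 month = 97

97 months


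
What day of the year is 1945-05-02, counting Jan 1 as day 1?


Date: May 2, 1945
Days in months 1 through 4: 120
Plus 2 days in May

Day of year: 122


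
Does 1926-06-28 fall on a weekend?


Anchor: Jan 1, 1926. With p = 1926 - 1 = 1925: (p + p//4 - p//100 + p//400) mod 7 = (1925 + 481 - 19 + 4) mod 7 = 2391 mod 7 = 4 -> Friday (Mon=0 ... Sun=6)
Day of year: 179; offset = 178
Weekday index = (4 + 178) mod 7 = 0 -> Monday
Weekend days: Saturday, Sunday

No


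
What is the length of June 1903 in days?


June 1903

30 days


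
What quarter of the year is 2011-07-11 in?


Month: July (month 7)
Q1: Jan-Mar, Q2: Apr-Jun, Q3: Jul-Sep, Q4: Oct-Dec

Q3


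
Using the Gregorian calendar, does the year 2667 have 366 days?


Gregorian leap year rule: divisible by 4, but not by 100, unless also by 400.
2667 is not divisible by 4 -> not a leap year

No


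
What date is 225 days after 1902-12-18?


Start: 1902-12-18, add 225 days
December 1902 has 31 days: 31 - 18 = 13 days to December 31 -> 212 left
January 1903 has 31 days -> 181 left
February 1903 has 28 days -> 153 left
March 1903 has 31 days -> 122 left
April 1903 has 30 days -> 92 left
May 1903 has 31 days -> 61 left
June 1903 has 30 days -> 31 left
July 1903: 31 <= 31 -> lands on July 31

Result: 1903-07-31


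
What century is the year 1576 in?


Century = (year - 1) // 100 + 1
= (1576 - 1) // 100 + 1
= 1575 // 100 + 1
= 15 + 1

16th century


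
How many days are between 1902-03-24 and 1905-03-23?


From 1902-03-24 to 1905-03-23
1902-03-24: days before March = 31 + 28 = 59 (1902 is not a leap year); day of year = 59 + 24 = 83
1905-03-23: days before March = 31 + 28 = 59 (1905 is not a leap year); day of year = 59 + 23 = 82
Rest of 1902: 365 - 83 = 282
Full years 1903 (365), 1904 (366): 731
Total = 282 + 731 + 82 = 1095

1095 days


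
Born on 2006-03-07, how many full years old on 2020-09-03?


Birth: 2006-03-07
Reference: 2020-09-03
Year difference: 2020 - 2006 = 14

14 years old


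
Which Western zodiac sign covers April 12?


Date: April 12
Conventional tropical zodiac dates: Aries from March 21 onward; Taurus starts April 20
April 12 falls within the Aries range

Aries


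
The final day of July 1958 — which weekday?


July 1958 has 31 days
Anchor: Jan 1, 1958. With p = 1958 - 1 = 1957: (p + p//4 - p//100 + p//400) mod 7 = (1957 + 489 - 19 + 4) mod 7 = 2431 mod 7 = 2 -> Wednesday (Mon=0 ... Sun=6)
Days before July (Jan-Jun): 181; July 1 index = (2 + 181) mod 7 = 1 -> Tuesday
Last day offset: 31 - 1 = 30 days
Weekday index = (1 + 30) mod 7 = 3

Thursday, July 31


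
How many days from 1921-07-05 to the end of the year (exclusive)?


Day of year: 186 of 365
Remaining = 365 - 186

179 days


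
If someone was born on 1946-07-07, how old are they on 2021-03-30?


Birth: 1946-07-07
Reference: 2021-03-30
Year difference: 2021 - 1946 = 75
Birthday not yet reached in 2021, subtract 1

74 years old


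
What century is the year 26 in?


Century = (year - 1) // 100 + 1
= (26 - 1) // 100 + 1
= 25 // 100 + 1
= 0 + 1

1st century


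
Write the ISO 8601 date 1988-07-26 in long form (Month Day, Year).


ISO 1988-07-26 parses as year=1988, month=07, day=26
Month 7 -> July

July 26, 1988


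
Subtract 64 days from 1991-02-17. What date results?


Start: 1991-02-17, subtract 64 days
Back 17 days from February 17 reaches January 31, 1991 -> 47 left
January 1991 has 31 days -> back to December 31, 1990 -> 16 left
December 1990: 31 - 16 = 15 -> lands on December 15

Result: 1990-12-15


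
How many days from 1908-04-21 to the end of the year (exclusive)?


Day of year: 112 of 366
Remaining = 366 - 112

254 days


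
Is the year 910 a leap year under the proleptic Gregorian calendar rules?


Gregorian leap year rule: divisible by 4, but not by 100, unless also by 400.
910 is not divisible by 4 -> not a leap year

No


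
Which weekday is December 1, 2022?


Target: December 1, 2022
Anchor: Jan 1, 2022. With p = 2022 - 1 = 2021: (p + p//4 - p//100 + p//400) mod 7 = (2021 + 505 - 20 + 5) mod 7 = 2511 mod 7 = 5 -> Saturday (Mon=0 ... Sun=6)
Days before December (Jan-Nov): 334 days
Weekday index = (5 + 334) mod 7 = 3

Thursday


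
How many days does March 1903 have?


March 1903

31 days


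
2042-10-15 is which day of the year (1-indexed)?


Date: October 15, 2042
Days in months 1 through 9: 273
Plus 15 days in October

Day of year: 288


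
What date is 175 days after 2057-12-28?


Start: 2057-12-28, add 175 days
December 2057 has 31 days: 31 - 28 = 3 days to December 31 -> 172 left
January 2058 has 31 days -> 141 left
February 2058 has 28 days -> 113 left
March 2058 has 31 days -> 82 left
April 2058 has 30 days -> 52 left
May 2058 has 31 days -> 21 left
June 2058: 21 <= 30 -> lands on June 21

Result: 2058-06-21


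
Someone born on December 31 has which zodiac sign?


Date: December 31
Conventional tropical zodiac dates: Capricorn from December 22 onward; Aquarius starts January 20
December 31 falls within the Capricorn range

Capricorn


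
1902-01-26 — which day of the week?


Date: January 26, 1902
Anchor: Jan 1, 1902. With p = 1902 - 1 = 1901: (p + p//4 - p//100 + p//400) mod 7 = (1901 + 475 - 19 + 4) mod 7 = 2361 mod 7 = 2 -> Wednesday (Mon=0 ... Sun=6)
Days into year = 26 - 1 = 25
Weekday index = (2 + 25) mod 7 = 6

Day of the week: Sunday


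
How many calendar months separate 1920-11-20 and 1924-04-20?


From November 1920 to April 1924
4 years * 12 = 48 months, minus 7 months = 41

41 months


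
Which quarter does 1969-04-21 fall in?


Month: April (month 4)
Q1: Jan-Mar, Q2: Apr-Jun, Q3: Jul-Sep, Q4: Oct-Dec

Q2


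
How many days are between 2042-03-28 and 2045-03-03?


From 2042-03-28 to 2045-03-03
2042-03-28: days before March = 31 + 28 = 59 (2042 is not a leap year); day of year = 59 + 28 = 87
2045-03-03: days before March = 31 + 28 = 59 (2045 is not a leap year); day of year = 59 + 3 = 62
Rest of 2042: 365 - 87 = 278
Full years 2043 (365), 2044 (366): 731
Total = 278 + 731 + 62 = 1071

1071 days


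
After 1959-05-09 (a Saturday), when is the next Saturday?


Current: Saturday
Target: Saturday
Days ahead: 7

Next Saturday: 1959-05-16


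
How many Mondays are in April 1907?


April 1907 has 30 days
Anchor: Jan 1, 1907. With p = 1907 - 1 = 1906: (p + p//4 - p//100 + p//400) mod 7 = (1906 + 476 - 19 + 4) mod 7 = 2367 mod 7 = 1 -> Tuesday (Mon=0 ... Sun=6)
Days before April (Jan-Mar): 90; April 1 index = (1 + 90) mod 7 = 0 -> Monday
First Monday is April 1
Mondays: 1, 8, 15, 22, 29

5 Mondays


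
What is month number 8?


Month 8 of 12

August


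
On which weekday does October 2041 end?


October 2041 has 31 days
Anchor: Jan 1, 2041. With p = 2041 - 1 = 2040: (p + p//4 - p//100 + p//400) mod 7 = (2040 + 510 - 20 + 5) mod 7 = 2535 mod 7 = 1 -> Tuesday (Mon=0 ... Sun=6)
Days before October (Jan-Sep): 273; October 1 index = (1 + 273) mod 7 = 1 -> Tuesday
Last day offset: 31 - 1 = 30 days
Weekday index = (1 + 30) mod 7 = 3

Thursday, October 31


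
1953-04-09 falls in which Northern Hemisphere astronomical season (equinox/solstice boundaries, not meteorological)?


Date: April 9
Astronomical Spring (approx.; exact equinox/solstice day varies by year): March 20 to June 20
April 9 falls within the Spring window

Spring


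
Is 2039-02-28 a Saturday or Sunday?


Anchor: Jan 1, 2039. With p = 2039 - 1 = 2038: (p + p//4 - p//100 + p//400) mod 7 = (2038 + 509 - 20 + 5) mod 7 = 2532 mod 7 = 5 -> Saturday (Mon=0 ... Sun=6)
Day of year: 59; offset = 58
Weekday index = (5 + 58) mod 7 = 0 -> Monday
Weekend days: Saturday, Sunday

No


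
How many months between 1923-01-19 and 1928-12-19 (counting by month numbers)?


From January 1923 to December 1928
5 years * 12 = 60 months, plus 11 months = 71

71 months


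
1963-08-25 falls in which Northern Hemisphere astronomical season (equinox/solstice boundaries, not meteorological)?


Date: August 25
Astronomical Summer (approx.; exact equinox/solstice day varies by year): June 21 to September 21
August 25 falls within the Summer window

Summer


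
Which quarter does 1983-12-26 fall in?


Month: December (month 12)
Q1: Jan-Mar, Q2: Apr-Jun, Q3: Jul-Sep, Q4: Oct-Dec

Q4


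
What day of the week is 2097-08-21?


Date: August 21, 2097
Anchor: Jan 1, 2097. With p = 2097 - 1 = 2096: (p + p//4 - p//100 + p//400) mod 7 = (2096 + 524 - 20 + 5) mod 7 = 2605 mod 7 = 1 -> Tuesday (Mon=0 ... Sun=6)
Days before August (Jan-Jul): 212; offset = 212 + 21 - 1 = 232
Weekday index = (1 + 232) mod 7 = 2

Day of the week: Wednesday


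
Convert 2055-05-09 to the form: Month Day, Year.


ISO 2055-05-09 parses as year=2055, month=05, day=09
Month 5 -> May

May 9, 2055


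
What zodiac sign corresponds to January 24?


Date: January 24
Conventional tropical zodiac dates: Aquarius from January 20 onward; Pisces starts February 19
January 24 falls within the Aquarius range

Aquarius


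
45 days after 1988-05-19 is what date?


Start: 1988-05-19, add 45 days
May 1988 has 31 days: 31 - 19 = 12 days to May 31 -> 33 left
June 1988 has 30 days -> 3 left
July 1988: 3 <= 31 -> lands on July 3

Result: 1988-07-03


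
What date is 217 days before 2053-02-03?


Start: 2053-02-03, subtract 217 days
Back 3 days from February 3 reaches January 31, 2053 -> 214 left
January 2053 has 31 days -> back to December 31, 2052 -> 183 left
December 2052 has 31 days -> back to November 30, 2052 -> 152 left
November 2052 has 30 days -> back to October 31, 2052 -> 122 left
October 2052 has 31 days -> back to September 30, 2052 -> 91 left
September 2052 has 30 days -> back to August 31, 2052 -> 61 left
August 2052 has 31 days -> back to July 31, 2052 -> 30 left
July 2052: 31 - 30 = 1 -> lands on July 1

Result: 2052-07-01


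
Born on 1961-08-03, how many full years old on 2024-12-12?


Birth: 1961-08-03
Reference: 2024-12-12
Year difference: 2024 - 1961 = 63

63 years old


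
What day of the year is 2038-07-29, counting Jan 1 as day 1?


Date: July 29, 2038
Days in months 1 through 6: 181
Plus 29 days in July

Day of year: 210


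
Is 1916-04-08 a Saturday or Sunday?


Anchor: Jan 1, 1916. With p = 1916 - 1 = 1915: (p + p//4 - p//100 + p//400) mod 7 = (1915 + 478 - 19 + 4) mod 7 = 2378 mod 7 = 5 -> Saturday (Mon=0 ... Sun=6)
Day of year: 99; offset = 98
Weekday index = (5 + 98) mod 7 = 5 -> Saturday
Weekend days: Saturday, Sunday

Yes


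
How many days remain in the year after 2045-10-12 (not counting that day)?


Day of year: 285 of 365
Remaining = 365 - 285

80 days


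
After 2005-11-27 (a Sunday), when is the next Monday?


Current: Sunday
Target: Monday
Days ahead: 1

Next Monday: 2005-11-28


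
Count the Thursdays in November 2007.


November 2007 has 30 days
Anchor: Jan 1, 2007. With p = 2007 - 1 = 2006: (p + p//4 - p//100 + p//400) mod 7 = (2006 + 501 - 20 + 5) mod 7 = 2492 mod 7 = 0 -> Monday (Mon=0 ... Sun=6)
Days before November (Jan-Oct): 304; November 1 index = (0 + 304) mod 7 = 3 -> Thursday
First Thursday is November 1
Thursdays: 1, 8, 15, 22, 29

5 Thursdays


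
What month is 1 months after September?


September is month 9
9 + 1 = 10

October


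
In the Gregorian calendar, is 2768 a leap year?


Gregorian leap year rule: divisible by 4, but not by 100, unless also by 400.
2768 is divisible by 4 but not 100 -> leap year

Yes


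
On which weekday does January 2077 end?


January 2077 has 31 days
Anchor: Jan 1, 2077. With p = 2077 - 1 = 2076: (p + p//4 - p//100 + p//400) mod 7 = (2076 + 519 - 20 + 5) mod 7 = 2580 mod 7 = 4 -> Friday (Mon=0 ... Sun=6)
January 1 is the anchor itself -> Friday
Last day offset: 31 - 1 = 30 days
Weekday index = (4 + 30) mod 7 = 6

Sunday, January 31


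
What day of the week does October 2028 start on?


Target: October 1, 2028
Anchor: Jan 1, 2028. With p = 2028 - 1 = 2027: (p + p//4 - p//100 + p//400) mod 7 = (2027 + 506 - 20 + 5) mod 7 = 2518 mod 7 = 5 -> Saturday (Mon=0 ... Sun=6)
Days before October (Jan-Sep): 274 days
Weekday index = (5 + 274) mod 7 = 6

Sunday


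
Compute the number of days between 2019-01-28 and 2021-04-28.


From 2019-01-28 to 2021-04-28
2019-01-28: day of year = 28
2021-04-28: days before April = 31 + 28 + 31 = 90 (2021 is not a leap year); day of year = 90 + 28 = 118
Rest of 2019: 365 - 28 = 337
Full years 2020 (366): 366
Total = 337 + 366 + 118 = 821

821 days


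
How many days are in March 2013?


March 2013

31 days


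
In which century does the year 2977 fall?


Century = (year - 1) // 100 + 1
= (2977 - 1) // 100 + 1
= 2976 // 100 + 1
= 29 + 1

30th century


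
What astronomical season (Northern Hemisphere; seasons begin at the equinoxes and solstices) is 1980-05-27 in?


Date: May 27
Astronomical Spring (approx.; exact equinox/solstice day varies by year): March 20 to June 20
May 27 falls within the Spring window

Spring


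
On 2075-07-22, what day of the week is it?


Date: July 22, 2075
Anchor: Jan 1, 2075. With p = 2075 - 1 = 2074: (p + p//4 - p//100 + p//400) mod 7 = (2074 + 518 - 20 + 5) mod 7 = 2577 mod 7 = 1 -> Tuesday (Mon=0 ... Sun=6)
Days before July (Jan-Jun): 181; offset = 181 + 22 - 1 = 202
Weekday index = (1 + 202) mod 7 = 0

Day of the week: Monday


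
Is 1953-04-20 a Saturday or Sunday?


Anchor: Jan 1, 1953. With p = 1953 - 1 = 1952: (p + p//4 - p//100 + p//400) mod 7 = (1952 + 488 - 19 + 4) mod 7 = 2425 mod 7 = 3 -> Thursday (Mon=0 ... Sun=6)
Day of year: 110; offset = 109
Weekday index = (3 + 109) mod 7 = 0 -> Monday
Weekend days: Saturday, Sunday

No


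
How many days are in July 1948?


July 1948

31 days


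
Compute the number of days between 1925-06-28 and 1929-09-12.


From 1925-06-28 to 1929-09-12
1925-06-28: days before June = 31 + 28 + 31 + 30 + 31 = 151 (1925 is not a leap year); day of year = 151 + 28 = 179
1929-09-12: days before September = 31 + 28 + 31 + 30 + 31 + 30 + 31 + 31 = 243 (1929 is not a leap year); day of year = 243 + 12 = 255
Rest of 1925: 365 - 179 = 186
Full years 1926 (365), 1927 (365), 1928 (366): 1096
Total = 186 + 1096 + 255 = 1537

1537 days


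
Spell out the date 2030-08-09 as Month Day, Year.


ISO 2030-08-09 parses as year=2030, month=08, day=09
Month 8 -> August

August 9, 2030


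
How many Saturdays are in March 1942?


March 1942 has 31 days
Anchor: Jan 1, 1942. With p = 1942 - 1 = 1941: (p + p//4 - p//100 + p//400) mod 7 = (1941 + 485 - 19 + 4) mod 7 = 2411 mod 7 = 3 -> Thursday (Mon=0 ... Sun=6)
Days before March (Jan-Feb): 59; March 1 index = (3 + 59) mod 7 = 6 -> Sunday
First Saturday is March 7
Saturdays: 7, 14, 21, 28

4 Saturdays


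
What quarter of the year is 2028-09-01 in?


Month: September (month 9)
Q1: Jan-Mar, Q2: Apr-Jun, Q3: Jul-Sep, Q4: Oct-Dec

Q3


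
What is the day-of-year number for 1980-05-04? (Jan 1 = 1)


Date: May 4, 1980
Days in months 1 through 4: 121
Plus 4 days in May

Day of year: 125


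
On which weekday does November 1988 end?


November 1988 has 30 days
Anchor: Jan 1, 1988. With p = 1988 - 1 = 1987: (p + p//4 - p//100 + p//400) mod 7 = (1987 + 496 - 19 + 4) mod 7 = 2468 mod 7 = 4 -> Friday (Mon=0 ... Sun=6)
Days before November (Jan-Oct): 305; November 1 index = (4 + 305) mod 7 = 1 -> Tuesday
Last day offset: 30 - 1 = 29 days
Weekday index = (1 + 29) mod 7 = 2

Wednesday, November 30


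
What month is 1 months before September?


September is month 9
9 - 1 = 8

August


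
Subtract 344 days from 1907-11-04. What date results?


Start: 1907-11-04, subtract 344 days
Back 4 days from November 4 reaches October 31, 1907 -> 340 left
October 1907 has 31 days -> back to September 30, 1907 -> 309 left
September 1907 has 30 days -> back to August 31, 1907 -> 279 left
August 1907 has 31 days -> back to July 31, 1907 -> 248 left
July 1907 has 31 days -> back to June 30, 1907 -> 217 left
June 1907 has 30 days -> back to May 31, 1907 -> 187 left
May 1907 has 31 days -> back to April 30, 1907 -> 156 left
April 1907 has 30 days -> back to March 31, 1907 -> 126 left
March 1907 has 31 days -> back to February 28, 1907 -> 95 left
February 1907 has 28 days -> back to January 31, 1907 -> 67 left
January 1907 has 31 days -> back to December 31, 1906 -> 36 left
December 1906 has 31 days -> back to November 30, 1906 -> 5 left
November 1906: 30 - 5 = 25 -> lands on November 25

Result: 1906-11-25


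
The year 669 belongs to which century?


Century = (year - 1) // 100 + 1
= (669 - 1) // 100 + 1
= 668 // 100 + 1
= 6 + 1

7th century


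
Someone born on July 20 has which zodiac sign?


Date: July 20
Conventional tropical zodiac dates: Cancer from June 21 onward; Leo starts July 23
July 20 falls within the Cancer range

Cancer


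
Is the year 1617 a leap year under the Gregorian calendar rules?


Gregorian leap year rule: divisible by 4, but not by 100, unless also by 400.
1617 is not divisible by 4 -> not a leap year

No


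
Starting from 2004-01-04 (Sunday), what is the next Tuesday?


Current: Sunday
Target: Tuesday
Days ahead: 2

Next Tuesday: 2004-01-06


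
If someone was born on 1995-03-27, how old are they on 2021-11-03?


Birth: 1995-03-27
Reference: 2021-11-03
Year difference: 2021 - 1995 = 26

26 years old


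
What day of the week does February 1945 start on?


Target: February 1, 1945
Anchor: Jan 1, 1945. With p = 1945 - 1 = 1944: (p + p//4 - p//100 + p//400) mod 7 = (1944 + 486 - 19 + 4) mod 7 = 2415 mod 7 = 0 -> Monday (Mon=0 ... Sun=6)
Days before February (Jan): 31 days
Weekday index = (0 + 31) mod 7 = 3

Thursday


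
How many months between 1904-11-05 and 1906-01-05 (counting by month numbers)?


From November 1904 to January 1906
2 years * 12 = 24 months, minus 10 months = 14

14 months


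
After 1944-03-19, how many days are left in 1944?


Day of year: 79 of 366
Remaining = 366 - 79

287 days


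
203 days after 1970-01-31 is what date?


Start: 1970-01-31, add 203 days
January 31 is the last day of January 1970 -> 203 left
February 1970 has 28 days -> 175 left
March 1970 has 31 days -> 144 left
April 1970 has 30 days -> 114 left
May 1970 has 31 days -> 83 left
June 1970 has 30 days -> 53 left
July 1970 has 31 days -> 22 left
August 1970: 22 <= 31 -> lands on August 22

Result: 1970-08-22


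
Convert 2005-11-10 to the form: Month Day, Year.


ISO 2005-11-10 parses as year=2005, month=11, day=10
Month 11 -> November

November 10, 2005


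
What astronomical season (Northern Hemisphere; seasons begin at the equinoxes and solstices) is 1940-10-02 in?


Date: October 2
Astronomical Autumn (approx.; exact equinox/solstice day varies by year): September 22 to December 20
October 2 falls within the Autumn window

Autumn


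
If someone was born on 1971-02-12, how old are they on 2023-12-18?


Birth: 1971-02-12
Reference: 2023-12-18
Year difference: 2023 - 1971 = 52

52 years old


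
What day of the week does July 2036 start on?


Target: July 1, 2036
Anchor: Jan 1, 2036. With p = 2036 - 1 = 2035: (p + p//4 - p//100 + p//400) mod 7 = (2035 + 508 - 20 + 5) mod 7 = 2528 mod 7 = 1 -> Tuesday (Mon=0 ... Sun=6)
Days before July (Jan-Jun): 182 days
Weekday index = (1 + 182) mod 7 = 1

Tuesday


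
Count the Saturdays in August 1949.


August 1949 has 31 days
Anchor: Jan 1, 1949. With p = 1949 - 1 = 1948: (p + p//4 - p//100 + p//400) mod 7 = (1948 + 487 - 19 + 4) mod 7 = 2420 mod 7 = 5 -> Saturday (Mon=0 ... Sun=6)
Days before August (Jan-Jul): 212; August 1 index = (5 + 212) mod 7 = 0 -> Monday
First Saturday is August 6
Saturdays: 6, 13, 20, 27

4 Saturdays


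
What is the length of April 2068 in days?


April 2068

30 days


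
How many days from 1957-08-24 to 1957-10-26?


From 1957-08-24 to 1957-10-26
1957-08-24: days before August = 31 + 28 + 31 + 30 + 31 + 30 + 31 = 212 (1957 is not a leap year); day of year = 212 + 24 = 236
1957-10-26: days before October = 31 + 28 + 31 + 30 + 31 + 30 + 31 + 31 + 30 = 273 (1957 is not a leap year); day of year = 273 + 26 = 299
Same year: 299 - 236 = 63

63 days


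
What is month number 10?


Month 10 of 12

October


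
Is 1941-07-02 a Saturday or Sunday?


Anchor: Jan 1, 1941. With p = 1941 - 1 = 1940: (p + p//4 - p//100 + p//400) mod 7 = (1940 + 485 - 19 + 4) mod 7 = 2410 mod 7 = 2 -> Wednesday (Mon=0 ... Sun=6)
Day of year: 183; offset = 182
Weekday index = (2 + 182) mod 7 = 2 -> Wednesday
Weekend days: Saturday, Sunday

No


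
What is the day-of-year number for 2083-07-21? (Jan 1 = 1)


Date: July 21, 2083
Days in months 1 through 6: 181
Plus 21 days in July

Day of year: 202


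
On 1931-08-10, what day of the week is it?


Date: August 10, 1931
Anchor: Jan 1, 1931. With p = 1931 - 1 = 1930: (p + p//4 - p//100 + p//400) mod 7 = (1930 + 482 - 19 + 4) mod 7 = 2397 mod 7 = 3 -> Thursday (Mon=0 ... Sun=6)
Days before August (Jan-Jul): 212; offset = 212 + 10 - 1 = 221
Weekday index = (3 + 221) mod 7 = 0

Day of the week: Monday


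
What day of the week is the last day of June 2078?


June 2078 has 30 days
Anchor: Jan 1, 2078. With p = 2078 - 1 = 2077: (p + p//4 - p//100 + p//400) mod 7 = (2077 + 519 - 20 + 5) mod 7 = 2581 mod 7 = 5 -> Saturday (Mon=0 ... Sun=6)
Days before June (Jan-May): 151; June 1 index = (5 + 151) mod 7 = 2 -> Wednesday
Last day offset: 30 - 1 = 29 days
Weekday index = (2 + 29) mod 7 = 3

Thursday, June 30


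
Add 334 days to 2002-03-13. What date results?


Start: 2002-03-13, add 334 days
March 2002 has 31 days: 31 - 13 = 18 days to March 31 -> 316 left
April 2002 has 30 days -> 286 left
May 2002 has 31 days -> 255 left
June 2002 has 30 days -> 225 left
July 2002 has 31 days -> 194 left
August 2002 has 31 days -> 163 left
September 2002 has 30 days -> 133 left
October 2002 has 31 days -> 102 left
November 2002 has 30 days -> 72 left
December 2002 has 31 days -> 41 left
January 2003 has 31 days -> 10 left
February 2003: 10 <= 28 -> lands on February 10

Result: 2003-02-10


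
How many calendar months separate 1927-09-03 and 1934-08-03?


From September 1927 to August 1934
7 years * 12 = 84 months, minus 1 month = 83

83 months


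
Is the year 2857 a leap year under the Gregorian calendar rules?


Gregorian leap year rule: divisible by 4, but not by 100, unless also by 400.
2857 is not divisible by 4 -> not a leap year

No


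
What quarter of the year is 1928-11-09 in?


Month: November (month 11)
Q1: Jan-Mar, Q2: Apr-Jun, Q3: Jul-Sep, Q4: Oct-Dec

Q4


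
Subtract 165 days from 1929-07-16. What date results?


Start: 1929-07-16, subtract 165 days
Back 16 days from July 16 reaches June 30, 1929 -> 149 left
June 1929 has 30 days -> back to May 31, 1929 -> 119 left
May 1929 has 31 days -> back to April 30, 1929 -> 88 left
April 1929 has 30 days -> back to March 31, 1929 -> 58 left
March 1929 has 31 days -> back to February 28, 1929 -> 27 left
February 1929: 28 - 27 = 1 -> lands on February 1

Result: 1929-02-01


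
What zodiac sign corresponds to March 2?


Date: March 2
Conventional tropical zodiac dates: Pisces from February 19 onward; Aries starts March 21
March 2 falls within the Pisces range

Pisces


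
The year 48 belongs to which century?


Century = (year - 1) // 100 + 1
= (48 - 1) // 100 + 1
= 47 // 100 + 1
= 0 + 1

1st century


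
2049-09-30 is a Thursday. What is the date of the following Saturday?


Current: Thursday
Target: Saturday
Days ahead: 2

Next Saturday: 2049-10-02


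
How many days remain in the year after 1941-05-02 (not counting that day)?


Day of year: 122 of 365
Remaining = 365 - 122

243 days


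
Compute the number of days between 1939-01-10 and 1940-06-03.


From 1939-01-10 to 1940-06-03
1939-01-10: day of year = 10
1940-06-03: days before June = 31 + 29 + 31 + 30 + 31 = 152 (1940 is a leap year); day of year = 152 + 3 = 155
Rest of 1939: 365 - 10 = 355
Total = 355 + 155 = 510

510 days


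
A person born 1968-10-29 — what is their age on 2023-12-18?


Birth: 1968-10-29
Reference: 2023-12-18
Year difference: 2023 - 1968 = 55

55 years old


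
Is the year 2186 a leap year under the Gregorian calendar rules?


Gregorian leap year rule: divisible by 4, but not by 100, unless also by 400.
2186 is not divisible by 4 -> not a leap year

No
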